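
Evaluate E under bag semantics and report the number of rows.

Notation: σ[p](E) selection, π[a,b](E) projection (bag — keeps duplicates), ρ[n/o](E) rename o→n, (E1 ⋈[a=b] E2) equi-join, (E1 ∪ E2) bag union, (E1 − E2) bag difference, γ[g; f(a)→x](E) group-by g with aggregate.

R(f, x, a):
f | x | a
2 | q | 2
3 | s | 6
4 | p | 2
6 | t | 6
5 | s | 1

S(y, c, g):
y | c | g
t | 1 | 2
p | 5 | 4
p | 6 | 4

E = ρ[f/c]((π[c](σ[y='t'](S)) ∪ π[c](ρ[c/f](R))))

Stepwise |·|:
  S → 3
  σ[y='t'](S) → 1
  π[c](σ[y='t'](S)) → 1
  R → 5
  ρ[c/f](R) → 5
  π[c](ρ[c/f](R)) → 5
  (π[c](σ[y='t'](S)) ∪ π[c](ρ[c/f](R))) → 6
  ρ[f/c]((π[c](σ[y='t'](S)) ∪ π[c](ρ[c/f](R)))) → 6

|E| = 6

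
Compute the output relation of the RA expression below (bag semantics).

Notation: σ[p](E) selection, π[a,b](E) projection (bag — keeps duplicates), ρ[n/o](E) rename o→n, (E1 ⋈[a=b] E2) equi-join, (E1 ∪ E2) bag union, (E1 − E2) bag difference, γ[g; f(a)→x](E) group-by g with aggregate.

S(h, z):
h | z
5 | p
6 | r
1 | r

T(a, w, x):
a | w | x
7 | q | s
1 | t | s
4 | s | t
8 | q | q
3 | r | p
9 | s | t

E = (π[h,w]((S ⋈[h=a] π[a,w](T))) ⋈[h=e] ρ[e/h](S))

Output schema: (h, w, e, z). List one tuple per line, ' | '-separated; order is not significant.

Per-node cardinality:
  S → 3
  T → 6
  π[a,w](T) → 6
  (S ⋈[h=a] π[a,w](T)) → 1
  π[h,w]((S ⋈[h=a] π[a,w](T))) → 1
  S → 3
  ρ[e/h](S) → 3
  (π[h,w]((S ⋈[h=a] π[a,w](T))) ⋈[h=e] ρ[e/h](S)) → 1

== RESULT ==
h | w | e | z
1 | t | 1 | r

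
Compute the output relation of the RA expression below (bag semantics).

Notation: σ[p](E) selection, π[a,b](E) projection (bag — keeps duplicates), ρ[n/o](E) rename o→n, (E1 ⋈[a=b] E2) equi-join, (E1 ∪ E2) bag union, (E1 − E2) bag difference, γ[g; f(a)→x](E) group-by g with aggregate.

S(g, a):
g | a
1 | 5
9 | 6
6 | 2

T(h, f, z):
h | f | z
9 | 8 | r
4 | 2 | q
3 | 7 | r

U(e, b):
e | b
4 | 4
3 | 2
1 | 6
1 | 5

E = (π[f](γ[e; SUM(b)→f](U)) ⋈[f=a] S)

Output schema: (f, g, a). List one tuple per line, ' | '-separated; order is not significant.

Per-node cardinality:
  U → 4
  γ[e; SUM(b)→f](U) → 3
  π[f](γ[e; SUM(b)→f](U)) → 3
  S → 3
  (π[f](γ[e; SUM(b)→f](U)) ⋈[f=a] S) → 1

== RESULT ==
f | g | a
2 | 6 | 2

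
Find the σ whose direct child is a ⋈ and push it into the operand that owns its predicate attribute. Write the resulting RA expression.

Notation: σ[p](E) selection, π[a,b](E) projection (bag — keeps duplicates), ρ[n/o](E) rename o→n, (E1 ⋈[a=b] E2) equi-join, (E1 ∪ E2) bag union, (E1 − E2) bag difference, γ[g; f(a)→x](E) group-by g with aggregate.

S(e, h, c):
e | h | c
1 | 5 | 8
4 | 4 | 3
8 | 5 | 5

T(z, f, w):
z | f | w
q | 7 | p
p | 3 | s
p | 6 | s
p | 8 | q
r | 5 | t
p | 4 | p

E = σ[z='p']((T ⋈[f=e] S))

σ filters on z, owned by the left side.
E' = (σ[z='p'](T) ⋈[f=e] S)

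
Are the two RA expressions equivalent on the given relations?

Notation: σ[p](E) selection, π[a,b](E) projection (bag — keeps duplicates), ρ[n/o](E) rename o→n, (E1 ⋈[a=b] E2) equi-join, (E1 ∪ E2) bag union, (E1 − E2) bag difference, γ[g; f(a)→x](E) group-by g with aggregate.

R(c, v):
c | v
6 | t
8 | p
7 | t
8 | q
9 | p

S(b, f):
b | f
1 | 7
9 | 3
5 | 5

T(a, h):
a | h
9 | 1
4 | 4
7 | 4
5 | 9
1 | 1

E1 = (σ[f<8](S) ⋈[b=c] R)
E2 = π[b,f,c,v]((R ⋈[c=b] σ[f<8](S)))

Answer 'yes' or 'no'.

E1 per-node cardinality:
  S → 3
  σ[f<8](S) → 3
  R → 5
  (σ[f<8](S) ⋈[b=c] R) → 1
E2 per-node cardinality:
  R → 5
  S → 3
  σ[f<8](S) → 3
  (R ⋈[c=b] σ[f<8](S)) → 1
  π[b,f,c,v]((R ⋈[c=b] σ[f<8](S))) → 1

E1 and E2 produce the same multiset:
b | f | c | v
9 | 3 | 9 | p

yes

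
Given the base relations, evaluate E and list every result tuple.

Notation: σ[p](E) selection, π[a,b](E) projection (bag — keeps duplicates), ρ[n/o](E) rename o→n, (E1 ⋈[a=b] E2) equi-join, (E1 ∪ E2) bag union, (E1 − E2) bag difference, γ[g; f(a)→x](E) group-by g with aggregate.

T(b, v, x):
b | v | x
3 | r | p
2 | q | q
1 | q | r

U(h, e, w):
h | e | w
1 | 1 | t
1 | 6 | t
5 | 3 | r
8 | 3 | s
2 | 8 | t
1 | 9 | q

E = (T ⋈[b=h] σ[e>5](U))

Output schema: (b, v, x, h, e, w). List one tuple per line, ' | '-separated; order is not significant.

Stepwise |·|:
  T → 3
  U → 6
  σ[e>5](U) → 3
  (T ⋈[b=h] σ[e>5](U)) → 3

== RESULT ==
b | v | x | h | e | w
1 | q | r | 1 | 6 | t
1 | q | r | 1 | 9 | q
2 | q | q | 2 | 8 | t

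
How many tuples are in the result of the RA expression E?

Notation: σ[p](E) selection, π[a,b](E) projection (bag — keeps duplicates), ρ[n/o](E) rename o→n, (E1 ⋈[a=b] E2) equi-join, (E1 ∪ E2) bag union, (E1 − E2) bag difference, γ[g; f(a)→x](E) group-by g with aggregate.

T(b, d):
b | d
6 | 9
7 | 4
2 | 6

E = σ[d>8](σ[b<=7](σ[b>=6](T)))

Row counts bottom-up:
  T → 3
  σ[b>=6](T) → 2
  σ[b<=7](σ[b>=6](T)) → 2
  σ[d>8](σ[b<=7](σ[b>=6](T))) → 1

|E| = 1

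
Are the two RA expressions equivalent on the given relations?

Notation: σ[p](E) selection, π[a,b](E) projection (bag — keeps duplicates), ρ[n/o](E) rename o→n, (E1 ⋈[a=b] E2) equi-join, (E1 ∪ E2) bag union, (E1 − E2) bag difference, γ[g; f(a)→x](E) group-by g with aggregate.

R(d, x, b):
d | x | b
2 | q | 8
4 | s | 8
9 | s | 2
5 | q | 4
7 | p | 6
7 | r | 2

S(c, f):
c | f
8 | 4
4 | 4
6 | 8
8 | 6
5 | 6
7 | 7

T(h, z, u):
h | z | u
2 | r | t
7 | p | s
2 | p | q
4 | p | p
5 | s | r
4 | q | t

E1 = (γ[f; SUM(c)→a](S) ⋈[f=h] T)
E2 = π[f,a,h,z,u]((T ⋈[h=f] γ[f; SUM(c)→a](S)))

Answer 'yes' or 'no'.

E1 per-node cardinality:
  S → 6
  γ[f; SUM(c)→a](S) → 4
  T → 6
  (γ[f; SUM(c)→a](S) ⋈[f=h] T) → 3
E2 per-node cardinality:
  T → 6
  S → 6
  γ[f; SUM(c)→a](S) → 4
  (T ⋈[h=f] γ[f; SUM(c)→a](S)) → 3
  π[f,a,h,z,u]((T ⋈[h=f] γ[f; SUM(c)→a](S))) → 3

E1 and E2 produce the same multiset:
f | a | h | z | u
4 | 12 | 4 | p | p
4 | 12 | 4 | q | t
7 | 7 | 7 | p | s

yes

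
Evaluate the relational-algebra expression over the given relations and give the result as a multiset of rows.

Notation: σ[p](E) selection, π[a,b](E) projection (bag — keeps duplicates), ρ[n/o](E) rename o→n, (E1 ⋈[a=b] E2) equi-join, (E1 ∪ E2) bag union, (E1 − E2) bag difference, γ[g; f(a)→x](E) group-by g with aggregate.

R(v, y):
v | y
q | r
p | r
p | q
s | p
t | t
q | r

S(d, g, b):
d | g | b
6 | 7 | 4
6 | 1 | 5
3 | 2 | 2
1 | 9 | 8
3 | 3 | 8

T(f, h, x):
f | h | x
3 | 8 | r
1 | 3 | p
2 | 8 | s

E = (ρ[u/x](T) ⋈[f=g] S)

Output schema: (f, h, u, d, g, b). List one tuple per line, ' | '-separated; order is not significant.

Subexpression sizes:
  T → 3
  ρ[u/x](T) → 3
  S → 5
  (ρ[u/x](T) ⋈[f=g] S) → 3

== RESULT ==
f | h | u | d | g | b
1 | 3 | p | 6 | 1 | 5
2 | 8 | s | 3 | 2 | 2
3 | 8 | r | 3 | 3 | 8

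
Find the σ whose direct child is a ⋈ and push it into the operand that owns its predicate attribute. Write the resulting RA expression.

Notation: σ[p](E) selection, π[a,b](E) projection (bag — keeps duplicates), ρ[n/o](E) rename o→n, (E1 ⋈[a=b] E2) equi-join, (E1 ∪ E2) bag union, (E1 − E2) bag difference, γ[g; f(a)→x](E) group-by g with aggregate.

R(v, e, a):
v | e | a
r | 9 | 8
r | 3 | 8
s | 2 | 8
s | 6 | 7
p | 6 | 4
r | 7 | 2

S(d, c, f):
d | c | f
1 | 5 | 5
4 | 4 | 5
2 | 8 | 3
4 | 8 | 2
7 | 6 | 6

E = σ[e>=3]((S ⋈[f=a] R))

σ filters on e, owned by the right side.
E' = (S ⋈[f=a] σ[e>=3](R))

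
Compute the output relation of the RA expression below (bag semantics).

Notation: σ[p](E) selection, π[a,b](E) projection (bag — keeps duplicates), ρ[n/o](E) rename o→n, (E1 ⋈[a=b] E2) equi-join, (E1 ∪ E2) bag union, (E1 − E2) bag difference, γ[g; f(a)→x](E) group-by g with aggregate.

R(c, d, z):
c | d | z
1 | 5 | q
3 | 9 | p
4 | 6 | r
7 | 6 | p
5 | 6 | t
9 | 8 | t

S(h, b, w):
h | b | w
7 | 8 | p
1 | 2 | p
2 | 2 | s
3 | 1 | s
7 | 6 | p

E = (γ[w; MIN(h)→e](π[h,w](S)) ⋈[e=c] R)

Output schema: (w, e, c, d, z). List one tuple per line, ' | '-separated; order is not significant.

Per-node cardinality:
  S → 5
  π[h,w](S) → 5
  γ[w; MIN(h)→e](π[h,w](S)) → 2
  R → 6
  (γ[w; MIN(h)→e](π[h,w](S)) ⋈[e=c] R) → 1

== RESULT ==
w | e | c | d | z
p | 1 | 1 | 5 | q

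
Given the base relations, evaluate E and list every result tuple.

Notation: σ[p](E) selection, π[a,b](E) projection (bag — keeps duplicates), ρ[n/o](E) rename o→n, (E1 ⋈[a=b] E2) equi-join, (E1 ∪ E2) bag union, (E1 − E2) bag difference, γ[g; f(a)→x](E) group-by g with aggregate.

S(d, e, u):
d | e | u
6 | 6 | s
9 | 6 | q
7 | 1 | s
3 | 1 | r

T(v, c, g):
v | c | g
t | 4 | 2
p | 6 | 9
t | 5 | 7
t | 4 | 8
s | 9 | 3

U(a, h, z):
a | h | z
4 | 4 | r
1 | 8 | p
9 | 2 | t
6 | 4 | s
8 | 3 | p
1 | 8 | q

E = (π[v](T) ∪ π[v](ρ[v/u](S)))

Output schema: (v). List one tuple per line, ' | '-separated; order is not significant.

Per-node cardinality:
  T → 5
  π[v](T) → 5
  S → 4
  ρ[v/u](S) → 4
  π[v](ρ[v/u](S)) → 4
  (π[v](T) ∪ π[v](ρ[v/u](S))) → 9

== RESULT ==
v
p
q
r
s
s
s
t
t
t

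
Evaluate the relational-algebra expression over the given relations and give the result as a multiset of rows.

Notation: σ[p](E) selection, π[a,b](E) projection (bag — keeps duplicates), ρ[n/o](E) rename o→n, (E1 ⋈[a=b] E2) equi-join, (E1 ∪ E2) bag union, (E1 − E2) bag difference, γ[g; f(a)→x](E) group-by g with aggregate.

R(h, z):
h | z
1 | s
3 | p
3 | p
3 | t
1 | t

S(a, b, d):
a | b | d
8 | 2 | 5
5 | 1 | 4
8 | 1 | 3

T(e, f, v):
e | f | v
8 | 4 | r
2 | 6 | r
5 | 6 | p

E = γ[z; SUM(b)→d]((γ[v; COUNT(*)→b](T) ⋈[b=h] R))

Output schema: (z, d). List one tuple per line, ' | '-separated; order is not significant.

Row counts bottom-up:
  T → 3
  γ[v; COUNT(*)→b](T) → 2
  R → 5
  (γ[v; COUNT(*)→b](T) ⋈[b=h] R) → 2
  γ[z; SUM(b)→d]((γ[v; COUNT(*)→b](T) ⋈[b=h] R)) → 2

== RESULT ==
z | d
s | 1
t | 1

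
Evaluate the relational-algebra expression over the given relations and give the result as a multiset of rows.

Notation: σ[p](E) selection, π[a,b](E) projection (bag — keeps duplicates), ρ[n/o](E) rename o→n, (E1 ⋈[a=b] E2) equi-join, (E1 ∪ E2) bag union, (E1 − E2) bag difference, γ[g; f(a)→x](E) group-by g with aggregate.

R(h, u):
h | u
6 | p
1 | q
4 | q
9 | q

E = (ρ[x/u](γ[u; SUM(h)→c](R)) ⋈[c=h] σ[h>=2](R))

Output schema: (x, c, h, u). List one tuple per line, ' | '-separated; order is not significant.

Row counts bottom-up:
  R → 4
  γ[u; SUM(h)→c](R) → 2
  ρ[x/u](γ[u; SUM(h)→c](R)) → 2
  R → 4
  σ[h>=2](R) → 3
  (ρ[x/u](γ[u; SUM(h)→c](R)) ⋈[c=h] σ[h>=2](R)) → 1

== RESULT ==
x | c | h | u
p | 6 | 6 | p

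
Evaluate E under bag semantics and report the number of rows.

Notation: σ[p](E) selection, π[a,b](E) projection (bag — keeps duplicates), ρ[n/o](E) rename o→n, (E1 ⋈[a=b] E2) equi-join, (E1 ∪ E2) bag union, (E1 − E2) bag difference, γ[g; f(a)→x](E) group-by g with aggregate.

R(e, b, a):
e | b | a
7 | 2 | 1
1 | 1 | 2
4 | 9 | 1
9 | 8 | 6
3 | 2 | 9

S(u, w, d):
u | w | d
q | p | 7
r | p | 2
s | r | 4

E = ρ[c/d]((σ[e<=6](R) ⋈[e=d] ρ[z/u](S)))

Per-node cardinality:
  R → 5
  σ[e<=6](R) → 3
  S → 3
  ρ[z/u](S) → 3
  (σ[e<=6](R) ⋈[e=d] ρ[z/u](S)) → 1
  ρ[c/d]((σ[e<=6](R) ⋈[e=d] ρ[z/u](S))) → 1

|E| = 1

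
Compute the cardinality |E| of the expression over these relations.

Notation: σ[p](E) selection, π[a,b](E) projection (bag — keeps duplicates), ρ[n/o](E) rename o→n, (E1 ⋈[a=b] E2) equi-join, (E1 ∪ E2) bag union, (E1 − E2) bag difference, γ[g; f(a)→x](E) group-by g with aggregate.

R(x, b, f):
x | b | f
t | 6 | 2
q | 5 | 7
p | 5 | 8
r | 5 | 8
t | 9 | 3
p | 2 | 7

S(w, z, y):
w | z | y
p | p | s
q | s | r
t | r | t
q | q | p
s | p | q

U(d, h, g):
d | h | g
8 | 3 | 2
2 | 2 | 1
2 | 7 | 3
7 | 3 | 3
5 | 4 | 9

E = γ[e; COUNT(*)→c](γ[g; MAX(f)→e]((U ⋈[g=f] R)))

Per-node cardinality:
  U → 5
  R → 6
  (U ⋈[g=f] R) → 3
  γ[g; MAX(f)→e]((U ⋈[g=f] R)) → 2
  γ[e; COUNT(*)→c](γ[g; MAX(f)→e]((U ⋈[g=f] R))) → 2

|E| = 2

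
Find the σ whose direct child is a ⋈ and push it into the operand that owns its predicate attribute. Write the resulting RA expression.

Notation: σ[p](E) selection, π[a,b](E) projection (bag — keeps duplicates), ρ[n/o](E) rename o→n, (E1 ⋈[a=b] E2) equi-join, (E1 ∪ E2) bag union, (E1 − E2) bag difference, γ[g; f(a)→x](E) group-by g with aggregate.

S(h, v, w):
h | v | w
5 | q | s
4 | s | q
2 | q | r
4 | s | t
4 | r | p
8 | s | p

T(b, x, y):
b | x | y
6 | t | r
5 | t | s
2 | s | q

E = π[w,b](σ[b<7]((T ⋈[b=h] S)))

σ filters on b, owned by the left side.
E' = π[w,b]((σ[b<7](T) ⋈[b=h] S))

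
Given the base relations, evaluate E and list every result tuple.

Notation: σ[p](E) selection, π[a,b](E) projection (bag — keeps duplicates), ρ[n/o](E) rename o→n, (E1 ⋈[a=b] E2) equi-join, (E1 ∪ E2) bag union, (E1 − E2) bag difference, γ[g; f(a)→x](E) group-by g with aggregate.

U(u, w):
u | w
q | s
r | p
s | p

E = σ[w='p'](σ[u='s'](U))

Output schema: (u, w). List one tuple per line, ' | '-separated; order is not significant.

Per-node cardinality:
  U → 3
  σ[u='s'](U) → 1
  σ[w='p'](σ[u='s'](U)) → 1

== RESULT ==
u | w
s | p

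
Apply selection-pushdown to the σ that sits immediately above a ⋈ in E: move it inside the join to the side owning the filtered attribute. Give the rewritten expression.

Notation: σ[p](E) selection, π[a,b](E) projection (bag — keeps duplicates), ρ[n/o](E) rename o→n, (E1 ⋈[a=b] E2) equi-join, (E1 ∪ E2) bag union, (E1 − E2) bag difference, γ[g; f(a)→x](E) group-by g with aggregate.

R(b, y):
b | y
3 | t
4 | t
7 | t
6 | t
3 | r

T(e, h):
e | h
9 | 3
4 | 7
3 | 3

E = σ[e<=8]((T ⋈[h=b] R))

σ filters on e, owned by the left side.
E' = (σ[e<=8](T) ⋈[h=b] R)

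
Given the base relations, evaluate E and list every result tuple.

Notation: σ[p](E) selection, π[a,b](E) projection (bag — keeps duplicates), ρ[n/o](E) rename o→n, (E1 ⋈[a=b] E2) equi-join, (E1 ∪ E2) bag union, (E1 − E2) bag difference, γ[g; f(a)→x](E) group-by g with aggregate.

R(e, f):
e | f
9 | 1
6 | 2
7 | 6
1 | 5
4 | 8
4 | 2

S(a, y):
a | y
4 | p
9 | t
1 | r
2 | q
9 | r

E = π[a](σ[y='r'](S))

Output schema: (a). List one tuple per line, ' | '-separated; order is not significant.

Subexpression sizes:
  S → 5
  σ[y='r'](S) → 2
  π[a](σ[y='r'](S)) → 2

== RESULT ==
a
1
9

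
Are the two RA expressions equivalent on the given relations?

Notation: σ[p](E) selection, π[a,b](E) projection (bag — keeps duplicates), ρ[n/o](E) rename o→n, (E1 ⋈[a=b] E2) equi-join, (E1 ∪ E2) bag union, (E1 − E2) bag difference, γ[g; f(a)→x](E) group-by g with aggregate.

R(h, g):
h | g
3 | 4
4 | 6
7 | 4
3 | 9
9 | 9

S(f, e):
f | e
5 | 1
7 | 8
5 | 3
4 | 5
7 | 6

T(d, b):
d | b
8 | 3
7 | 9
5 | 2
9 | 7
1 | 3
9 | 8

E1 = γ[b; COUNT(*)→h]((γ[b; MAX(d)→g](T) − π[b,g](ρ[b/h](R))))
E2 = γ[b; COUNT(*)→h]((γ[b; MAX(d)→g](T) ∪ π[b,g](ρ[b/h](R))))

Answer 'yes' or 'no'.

E1 per-node cardinality:
  T → 6
  γ[b; MAX(d)→g](T) → 5
  R → 5
  ρ[b/h](R) → 5
  π[b,g](ρ[b/h](R)) → 5
  (γ[b; MAX(d)→g](T) − π[b,g](ρ[b/h](R))) → 5
  γ[b; COUNT(*)→h]((γ[b; MAX(d)→g](T) − π[b,g](ρ[b/h](R)))) → 5
E2 per-node cardinality:
  T → 6
  γ[b; MAX(d)→g](T) → 5
  R → 5
  ρ[b/h](R) → 5
  π[b,g](ρ[b/h](R)) → 5
  (γ[b; MAX(d)→g](T) ∪ π[b,g](ρ[b/h](R))) → 10
  γ[b; COUNT(*)→h]((γ[b; MAX(d)→g](T) ∪ π[b,g](ρ[b/h](R)))) → 6

E1 result:
b | h
2 | 1
3 | 1
7 | 1
8 | 1
9 | 1
E2 result:
b | h
2 | 1
3 | 3
4 | 1
7 | 2
8 | 1
9 | 2
Witness: (7, 1) appears 1× in E1 but 0× in E2.

no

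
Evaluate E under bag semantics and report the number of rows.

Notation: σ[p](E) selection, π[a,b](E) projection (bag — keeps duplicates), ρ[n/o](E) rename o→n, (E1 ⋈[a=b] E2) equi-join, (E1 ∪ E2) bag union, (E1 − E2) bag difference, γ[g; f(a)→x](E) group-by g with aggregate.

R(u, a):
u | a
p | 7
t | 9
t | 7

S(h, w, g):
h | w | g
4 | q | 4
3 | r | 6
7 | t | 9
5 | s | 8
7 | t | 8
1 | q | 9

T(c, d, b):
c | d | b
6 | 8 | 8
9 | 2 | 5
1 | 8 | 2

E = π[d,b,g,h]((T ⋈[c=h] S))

Stepwise |·|:
  T → 3
  S → 6
  (T ⋈[c=h] S) → 1
  π[d,b,g,h]((T ⋈[c=h] S)) → 1

|E| = 1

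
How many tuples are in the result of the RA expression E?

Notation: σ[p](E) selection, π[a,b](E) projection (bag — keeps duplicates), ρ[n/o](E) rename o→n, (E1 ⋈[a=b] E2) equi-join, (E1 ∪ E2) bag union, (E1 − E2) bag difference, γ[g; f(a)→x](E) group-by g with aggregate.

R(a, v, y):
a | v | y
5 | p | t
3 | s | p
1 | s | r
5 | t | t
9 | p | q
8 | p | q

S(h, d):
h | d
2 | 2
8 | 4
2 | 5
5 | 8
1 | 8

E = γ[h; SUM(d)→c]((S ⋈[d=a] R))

Subexpression sizes:
  S → 5
  R → 6
  (S ⋈[d=a] R) → 4
  γ[h; SUM(d)→c]((S ⋈[d=a] R)) → 3

|E| = 3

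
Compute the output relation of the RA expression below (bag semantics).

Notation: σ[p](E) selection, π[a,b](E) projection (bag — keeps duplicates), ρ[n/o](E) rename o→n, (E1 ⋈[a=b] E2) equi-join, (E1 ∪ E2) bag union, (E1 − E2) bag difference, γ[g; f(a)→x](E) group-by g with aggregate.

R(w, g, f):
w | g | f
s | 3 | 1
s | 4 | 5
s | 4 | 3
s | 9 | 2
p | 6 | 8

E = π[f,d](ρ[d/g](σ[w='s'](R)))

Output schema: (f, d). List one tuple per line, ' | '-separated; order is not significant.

Stepwise |·|:
  R → 5
  σ[w='s'](R) → 4
  ρ[d/g](σ[w='s'](R)) → 4
  π[f,d](ρ[d/g](σ[w='s'](R))) → 4

== RESULT ==
f | d
1 | 3
2 | 9
3 | 4
5 | 4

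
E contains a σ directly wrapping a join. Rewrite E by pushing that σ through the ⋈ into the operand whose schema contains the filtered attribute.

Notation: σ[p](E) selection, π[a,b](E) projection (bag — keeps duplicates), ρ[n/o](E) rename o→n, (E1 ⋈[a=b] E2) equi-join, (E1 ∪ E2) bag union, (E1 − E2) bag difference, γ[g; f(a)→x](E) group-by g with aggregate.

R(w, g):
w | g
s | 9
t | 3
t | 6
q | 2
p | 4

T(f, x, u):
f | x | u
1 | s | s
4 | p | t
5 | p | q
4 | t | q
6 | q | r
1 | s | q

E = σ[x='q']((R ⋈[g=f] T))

σ filters on x, owned by the right side.
E' = (R ⋈[g=f] σ[x='q'](T))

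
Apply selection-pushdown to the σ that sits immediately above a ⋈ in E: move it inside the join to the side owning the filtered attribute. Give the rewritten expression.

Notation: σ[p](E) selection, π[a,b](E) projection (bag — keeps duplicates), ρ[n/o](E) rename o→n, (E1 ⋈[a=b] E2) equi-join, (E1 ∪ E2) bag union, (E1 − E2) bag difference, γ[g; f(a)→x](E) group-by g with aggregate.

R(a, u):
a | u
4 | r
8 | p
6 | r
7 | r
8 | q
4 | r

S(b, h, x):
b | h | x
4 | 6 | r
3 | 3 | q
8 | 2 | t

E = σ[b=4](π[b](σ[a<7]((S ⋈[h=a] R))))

σ filters on a, owned by the right side.
E' = σ[b=4](π[b]((S ⋈[h=a] σ[a<7](R))))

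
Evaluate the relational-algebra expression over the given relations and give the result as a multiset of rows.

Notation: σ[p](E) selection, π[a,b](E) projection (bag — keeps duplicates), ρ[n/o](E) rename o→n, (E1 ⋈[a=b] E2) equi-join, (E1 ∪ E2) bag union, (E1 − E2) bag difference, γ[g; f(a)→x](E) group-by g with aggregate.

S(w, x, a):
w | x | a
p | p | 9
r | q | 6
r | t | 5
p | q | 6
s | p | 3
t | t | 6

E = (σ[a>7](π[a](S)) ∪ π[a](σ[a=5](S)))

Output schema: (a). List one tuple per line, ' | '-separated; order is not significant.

Subexpression sizes:
  S → 6
  π[a](S) → 6
  σ[a>7](π[a](S)) → 1
  S → 6
  σ[a=5](S) → 1
  π[a](σ[a=5](S)) → 1
  (σ[a>7](π[a](S)) ∪ π[a](σ[a=5](S))) → 2

== RESULT ==
a
5
9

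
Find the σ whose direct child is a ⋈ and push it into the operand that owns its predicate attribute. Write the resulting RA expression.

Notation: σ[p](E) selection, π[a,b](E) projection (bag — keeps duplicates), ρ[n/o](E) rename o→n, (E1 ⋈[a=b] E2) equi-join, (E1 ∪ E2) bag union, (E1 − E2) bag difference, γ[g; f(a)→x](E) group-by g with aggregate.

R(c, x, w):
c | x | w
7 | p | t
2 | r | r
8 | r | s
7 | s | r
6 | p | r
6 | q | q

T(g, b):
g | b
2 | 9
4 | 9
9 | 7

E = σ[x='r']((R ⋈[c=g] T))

σ filters on x, owned by the left side.
E' = (σ[x='r'](R) ⋈[c=g] T)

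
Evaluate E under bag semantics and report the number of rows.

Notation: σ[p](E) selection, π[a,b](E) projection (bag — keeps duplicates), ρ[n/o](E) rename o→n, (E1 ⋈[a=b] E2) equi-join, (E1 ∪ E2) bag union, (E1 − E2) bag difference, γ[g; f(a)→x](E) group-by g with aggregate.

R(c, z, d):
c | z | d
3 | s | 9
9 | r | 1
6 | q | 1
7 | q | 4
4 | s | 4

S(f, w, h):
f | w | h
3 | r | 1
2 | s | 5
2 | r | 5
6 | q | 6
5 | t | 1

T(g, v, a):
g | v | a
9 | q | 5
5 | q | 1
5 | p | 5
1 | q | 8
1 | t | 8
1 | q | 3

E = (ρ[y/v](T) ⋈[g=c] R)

Per-node cardinality:
  T → 6
  ρ[y/v](T) → 6
  R → 5
  (ρ[y/v](T) ⋈[g=c] R) → 1

|E| = 1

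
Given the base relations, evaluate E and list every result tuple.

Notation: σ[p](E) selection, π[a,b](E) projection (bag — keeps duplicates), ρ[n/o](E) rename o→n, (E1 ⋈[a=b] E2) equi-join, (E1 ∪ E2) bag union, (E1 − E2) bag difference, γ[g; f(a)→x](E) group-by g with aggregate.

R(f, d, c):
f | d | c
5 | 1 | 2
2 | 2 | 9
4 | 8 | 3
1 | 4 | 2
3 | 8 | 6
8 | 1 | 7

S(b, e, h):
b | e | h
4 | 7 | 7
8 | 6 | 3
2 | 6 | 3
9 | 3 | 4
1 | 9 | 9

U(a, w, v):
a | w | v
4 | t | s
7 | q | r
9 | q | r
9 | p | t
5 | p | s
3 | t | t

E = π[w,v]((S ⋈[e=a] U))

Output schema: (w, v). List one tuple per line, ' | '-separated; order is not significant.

Stepwise |·|:
  S → 5
  U → 6
  (S ⋈[e=a] U) → 4
  π[w,v]((S ⋈[e=a] U)) → 4

== RESULT ==
w | v
p | t
q | r
q | r
t | t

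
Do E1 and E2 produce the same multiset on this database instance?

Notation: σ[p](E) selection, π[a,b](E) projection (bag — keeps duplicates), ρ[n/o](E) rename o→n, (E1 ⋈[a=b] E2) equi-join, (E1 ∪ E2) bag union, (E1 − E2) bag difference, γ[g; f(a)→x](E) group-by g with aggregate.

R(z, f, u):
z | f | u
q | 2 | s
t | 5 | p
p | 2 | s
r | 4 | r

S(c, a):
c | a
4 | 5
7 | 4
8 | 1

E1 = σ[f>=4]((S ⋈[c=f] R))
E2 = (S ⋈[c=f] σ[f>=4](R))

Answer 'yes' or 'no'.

E1 row counts bottom-up:
  S → 3
  R → 4
  (S ⋈[c=f] R) → 1
  σ[f>=4]((S ⋈[c=f] R)) → 1
E2 row counts bottom-up:
  S → 3
  R → 4
  σ[f>=4](R) → 2
  (S ⋈[c=f] σ[f>=4](R)) → 1

E1 and E2 produce the same multiset:
c | a | z | f | u
4 | 5 | r | 4 | r

yes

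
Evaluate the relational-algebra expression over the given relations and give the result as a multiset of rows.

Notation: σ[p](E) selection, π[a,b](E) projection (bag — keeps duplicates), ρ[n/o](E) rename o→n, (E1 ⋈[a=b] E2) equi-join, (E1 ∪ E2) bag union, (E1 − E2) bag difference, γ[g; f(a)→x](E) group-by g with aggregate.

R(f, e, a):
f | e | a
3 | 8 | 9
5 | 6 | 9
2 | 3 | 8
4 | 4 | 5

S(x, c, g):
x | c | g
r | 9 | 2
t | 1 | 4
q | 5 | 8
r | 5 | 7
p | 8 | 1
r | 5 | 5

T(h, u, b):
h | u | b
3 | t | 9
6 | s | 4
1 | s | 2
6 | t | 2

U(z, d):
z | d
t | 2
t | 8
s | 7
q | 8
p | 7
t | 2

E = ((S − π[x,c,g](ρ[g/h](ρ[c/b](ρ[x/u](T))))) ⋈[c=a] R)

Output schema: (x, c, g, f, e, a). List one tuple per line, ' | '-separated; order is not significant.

Subexpression sizes:
  S → 6
  T → 4
  ρ[x/u](T) → 4
  ρ[c/b](ρ[x/u](T)) → 4
  ρ[g/h](ρ[c/b](ρ[x/u](T))) → 4
  π[x,c,g](ρ[g/h](ρ[c/b](ρ[x/u](T)))) → 4
  (S − π[x,c,g](ρ[g/h](ρ[c/b](ρ[x/u](T))))) → 6
  R → 4
  ((S − π[x,c,g](ρ[g/h](ρ[c/b](ρ[x/u](T))))) ⋈[c=a] R) → 6

== RESULT ==
x | c | g | f | e | a
p | 8 | 1 | 2 | 3 | 8
q | 5 | 8 | 4 | 4 | 5
r | 5 | 5 | 4 | 4 | 5
r | 5 | 7 | 4 | 4 | 5
r | 9 | 2 | 3 | 8 | 9
r | 9 | 2 | 5 | 6 | 9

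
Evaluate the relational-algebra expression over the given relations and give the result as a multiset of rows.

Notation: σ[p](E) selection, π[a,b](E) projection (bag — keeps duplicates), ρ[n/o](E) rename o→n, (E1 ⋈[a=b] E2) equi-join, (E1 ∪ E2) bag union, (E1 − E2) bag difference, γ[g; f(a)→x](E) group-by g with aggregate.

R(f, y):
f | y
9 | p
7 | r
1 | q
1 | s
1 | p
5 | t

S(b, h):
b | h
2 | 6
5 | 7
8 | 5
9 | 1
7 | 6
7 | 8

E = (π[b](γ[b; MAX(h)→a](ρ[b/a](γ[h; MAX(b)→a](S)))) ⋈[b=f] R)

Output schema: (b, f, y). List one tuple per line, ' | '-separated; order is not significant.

Subexpression sizes:
  S → 6
  γ[h; MAX(b)→a](S) → 5
  ρ[b/a](γ[h; MAX(b)→a](S)) → 5
  γ[b; MAX(h)→a](ρ[b/a](γ[h; MAX(b)→a](S))) → 4
  π[b](γ[b; MAX(h)→a](ρ[b/a](γ[h; MAX(b)→a](S)))) → 4
  R → 6
  (π[b](γ[b; MAX(h)→a](ρ[b/a](γ[h; MAX(b)→a](S)))) ⋈[b=f] R) → 3

== RESULT ==
b | f | y
5 | 5 | t
7 | 7 | r
9 | 9 | p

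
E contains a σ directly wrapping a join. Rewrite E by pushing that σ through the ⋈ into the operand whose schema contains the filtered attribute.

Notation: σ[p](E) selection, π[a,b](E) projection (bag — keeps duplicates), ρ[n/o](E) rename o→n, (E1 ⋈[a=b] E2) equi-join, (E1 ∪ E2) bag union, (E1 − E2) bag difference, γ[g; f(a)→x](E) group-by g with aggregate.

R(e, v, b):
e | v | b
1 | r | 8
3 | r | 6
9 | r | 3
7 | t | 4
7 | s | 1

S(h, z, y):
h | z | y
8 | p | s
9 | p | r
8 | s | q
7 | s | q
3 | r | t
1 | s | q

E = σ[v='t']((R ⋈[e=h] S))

σ filters on v, owned by the left side.
E' = (σ[v='t'](R) ⋈[e=h] S)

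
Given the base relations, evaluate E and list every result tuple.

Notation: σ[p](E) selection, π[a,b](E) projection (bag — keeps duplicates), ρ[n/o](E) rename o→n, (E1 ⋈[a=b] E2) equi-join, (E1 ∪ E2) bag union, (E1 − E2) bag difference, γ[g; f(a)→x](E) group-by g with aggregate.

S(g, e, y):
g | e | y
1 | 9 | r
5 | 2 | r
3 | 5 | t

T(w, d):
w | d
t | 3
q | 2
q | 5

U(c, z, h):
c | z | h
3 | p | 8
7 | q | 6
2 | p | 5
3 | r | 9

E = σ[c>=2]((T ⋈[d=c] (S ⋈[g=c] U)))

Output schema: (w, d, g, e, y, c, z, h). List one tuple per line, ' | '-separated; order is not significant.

Per-node cardinality:
  T → 3
  S → 3
  U → 4
  (S ⋈[g=c] U) → 2
  (T ⋈[d=c] (S ⋈[g=c] U)) → 2
  σ[c>=2]((T ⋈[d=c] (S ⋈[g=c] U))) → 2

== RESULT ==
w | d | g | e | y | c | z | h
t | 3 | 3 | 5 | t | 3 | p | 8
t | 3 | 3 | 5 | t | 3 | r | 9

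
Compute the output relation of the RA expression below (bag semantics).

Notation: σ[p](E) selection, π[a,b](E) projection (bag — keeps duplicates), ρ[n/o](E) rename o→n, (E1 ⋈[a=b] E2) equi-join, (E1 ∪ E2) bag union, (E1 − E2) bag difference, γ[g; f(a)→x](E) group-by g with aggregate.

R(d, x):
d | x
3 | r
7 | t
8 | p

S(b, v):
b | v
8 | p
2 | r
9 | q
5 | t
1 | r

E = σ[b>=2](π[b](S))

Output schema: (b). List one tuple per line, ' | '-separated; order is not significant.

Stepwise |·|:
  S → 5
  π[b](S) → 5
  σ[b>=2](π[b](S)) → 4

== RESULT ==
b
2
5
8
9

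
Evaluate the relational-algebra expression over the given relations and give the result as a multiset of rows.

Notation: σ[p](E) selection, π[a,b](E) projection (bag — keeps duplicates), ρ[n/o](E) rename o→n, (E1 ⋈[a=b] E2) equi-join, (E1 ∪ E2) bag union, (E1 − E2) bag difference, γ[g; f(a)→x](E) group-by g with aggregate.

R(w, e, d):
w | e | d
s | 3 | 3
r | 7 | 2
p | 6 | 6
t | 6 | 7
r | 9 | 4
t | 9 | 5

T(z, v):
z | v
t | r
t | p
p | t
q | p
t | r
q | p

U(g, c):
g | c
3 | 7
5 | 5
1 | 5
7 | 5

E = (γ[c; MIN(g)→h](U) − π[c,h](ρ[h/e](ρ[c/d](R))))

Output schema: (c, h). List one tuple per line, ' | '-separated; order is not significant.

Subexpression sizes:
  U → 4
  γ[c; MIN(g)→h](U) → 2
  R → 6
  ρ[c/d](R) → 6
  ρ[h/e](ρ[c/d](R)) → 6
  π[c,h](ρ[h/e](ρ[c/d](R))) → 6
  (γ[c; MIN(g)→h](U) − π[c,h](ρ[h/e](ρ[c/d](R)))) → 2

== RESULT ==
c | h
5 | 1
7 | 3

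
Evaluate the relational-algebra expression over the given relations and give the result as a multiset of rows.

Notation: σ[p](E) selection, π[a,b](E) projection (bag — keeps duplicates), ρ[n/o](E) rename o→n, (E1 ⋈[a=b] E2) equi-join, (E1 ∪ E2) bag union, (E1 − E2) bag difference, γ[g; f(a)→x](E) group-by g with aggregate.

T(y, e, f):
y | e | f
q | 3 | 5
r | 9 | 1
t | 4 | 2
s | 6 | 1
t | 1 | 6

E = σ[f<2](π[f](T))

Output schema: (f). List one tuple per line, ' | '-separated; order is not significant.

Row counts bottom-up:
  T → 5
  π[f](T) → 5
  σ[f<2](π[f](T)) → 2

== RESULT ==
f
1
1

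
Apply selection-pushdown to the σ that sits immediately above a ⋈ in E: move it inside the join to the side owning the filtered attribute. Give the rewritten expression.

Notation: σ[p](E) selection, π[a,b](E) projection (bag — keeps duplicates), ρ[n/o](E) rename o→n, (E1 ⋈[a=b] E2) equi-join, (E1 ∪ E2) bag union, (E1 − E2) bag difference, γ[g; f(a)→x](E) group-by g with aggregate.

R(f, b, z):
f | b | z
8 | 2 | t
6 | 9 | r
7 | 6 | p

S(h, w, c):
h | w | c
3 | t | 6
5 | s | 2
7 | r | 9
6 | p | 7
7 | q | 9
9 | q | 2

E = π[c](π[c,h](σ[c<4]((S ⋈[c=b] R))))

σ filters on c, owned by the left side.
E' = π[c](π[c,h]((σ[c<4](S) ⋈[c=b] R)))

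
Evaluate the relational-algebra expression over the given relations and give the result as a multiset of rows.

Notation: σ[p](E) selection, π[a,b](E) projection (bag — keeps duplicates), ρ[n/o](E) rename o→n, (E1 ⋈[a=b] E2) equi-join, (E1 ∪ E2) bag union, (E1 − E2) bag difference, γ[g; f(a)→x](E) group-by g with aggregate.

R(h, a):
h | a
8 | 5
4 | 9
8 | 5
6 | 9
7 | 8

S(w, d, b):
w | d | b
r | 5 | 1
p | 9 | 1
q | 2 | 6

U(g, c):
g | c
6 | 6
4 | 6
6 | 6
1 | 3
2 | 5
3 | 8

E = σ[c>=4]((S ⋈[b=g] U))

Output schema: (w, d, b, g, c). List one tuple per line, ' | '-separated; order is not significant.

Row counts bottom-up:
  S → 3
  U → 6
  (S ⋈[b=g] U) → 4
  σ[c>=4]((S ⋈[b=g] U)) → 2

== RESULT ==
w | d | b | g | c
q | 2 | 6 | 6 | 6
q | 2 | 6 | 6 | 6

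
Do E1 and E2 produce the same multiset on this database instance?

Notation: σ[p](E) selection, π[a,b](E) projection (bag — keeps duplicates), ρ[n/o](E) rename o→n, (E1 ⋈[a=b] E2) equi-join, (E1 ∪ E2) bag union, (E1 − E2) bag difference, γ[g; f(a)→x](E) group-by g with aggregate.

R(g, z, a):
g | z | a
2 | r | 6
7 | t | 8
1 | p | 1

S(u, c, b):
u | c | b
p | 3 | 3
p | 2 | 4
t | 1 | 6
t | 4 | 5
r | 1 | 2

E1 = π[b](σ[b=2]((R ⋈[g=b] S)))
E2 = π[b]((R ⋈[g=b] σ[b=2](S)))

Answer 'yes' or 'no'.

E1 subexpression sizes:
  R → 3
  S → 5
  (R ⋈[g=b] S) → 1
  σ[b=2]((R ⋈[g=b] S)) → 1
  π[b](σ[b=2]((R ⋈[g=b] S))) → 1
E2 subexpression sizes:
  R → 3
  S → 5
  σ[b=2](S) → 1
  (R ⋈[g=b] σ[b=2](S)) → 1
  π[b]((R ⋈[g=b] σ[b=2](S))) → 1

E1 and E2 produce the same multiset:
b
2

yes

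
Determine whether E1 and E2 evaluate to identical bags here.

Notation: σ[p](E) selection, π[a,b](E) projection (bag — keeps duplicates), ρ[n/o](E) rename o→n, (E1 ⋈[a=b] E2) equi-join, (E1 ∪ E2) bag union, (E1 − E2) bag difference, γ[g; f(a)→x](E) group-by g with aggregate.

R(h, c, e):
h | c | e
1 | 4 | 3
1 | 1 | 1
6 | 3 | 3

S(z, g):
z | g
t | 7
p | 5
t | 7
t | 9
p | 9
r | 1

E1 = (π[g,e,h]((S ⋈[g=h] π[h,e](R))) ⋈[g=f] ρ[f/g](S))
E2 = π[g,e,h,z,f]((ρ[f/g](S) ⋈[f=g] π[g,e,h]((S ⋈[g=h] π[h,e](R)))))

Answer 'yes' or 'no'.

E1 stepwise |·|:
  S → 6
  R → 3
  π[h,e](R) → 3
  (S ⋈[g=h] π[h,e](R)) → 2
  π[g,e,h]((S ⋈[g=h] π[h,e](R))) → 2
  S → 6
  ρ[f/g](S) → 6
  (π[g,e,h]((S ⋈[g=h] π[h,e](R))) ⋈[g=f] ρ[f/g](S)) → 2
E2 stepwise |·|:
  S → 6
  ρ[f/g](S) → 6
  S → 6
  R → 3
  π[h,e](R) → 3
  (S ⋈[g=h] π[h,e](R)) → 2
  π[g,e,h]((S ⋈[g=h] π[h,e](R))) → 2
  (ρ[f/g](S) ⋈[f=g] π[g,e,h]((S ⋈[g=h] π[h,e](R)))) → 2
  π[g,e,h,z,f]((ρ[f/g](S) ⋈[f=g] π[g,e,h]((S ⋈[g=h] π[h,e](R))))) → 2

E1 and E2 produce the same multiset:
g | e | h | z | f
1 | 1 | 1 | r | 1
1 | 3 | 1 | r | 1

yes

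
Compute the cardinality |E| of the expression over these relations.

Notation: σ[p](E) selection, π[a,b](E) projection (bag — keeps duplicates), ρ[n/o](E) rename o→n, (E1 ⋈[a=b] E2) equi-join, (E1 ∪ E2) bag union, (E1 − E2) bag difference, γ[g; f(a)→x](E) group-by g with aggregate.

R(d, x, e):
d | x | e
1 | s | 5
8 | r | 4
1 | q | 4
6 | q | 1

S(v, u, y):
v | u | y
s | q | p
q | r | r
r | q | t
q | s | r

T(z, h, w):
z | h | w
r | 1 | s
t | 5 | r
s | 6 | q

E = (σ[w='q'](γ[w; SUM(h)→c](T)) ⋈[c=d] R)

Per-node cardinality:
  T → 3
  γ[w; SUM(h)→c](T) → 3
  σ[w='q'](γ[w; SUM(h)→c](T)) → 1
  R → 4
  (σ[w='q'](γ[w; SUM(h)→c](T)) ⋈[c=d] R) → 1

|E| = 1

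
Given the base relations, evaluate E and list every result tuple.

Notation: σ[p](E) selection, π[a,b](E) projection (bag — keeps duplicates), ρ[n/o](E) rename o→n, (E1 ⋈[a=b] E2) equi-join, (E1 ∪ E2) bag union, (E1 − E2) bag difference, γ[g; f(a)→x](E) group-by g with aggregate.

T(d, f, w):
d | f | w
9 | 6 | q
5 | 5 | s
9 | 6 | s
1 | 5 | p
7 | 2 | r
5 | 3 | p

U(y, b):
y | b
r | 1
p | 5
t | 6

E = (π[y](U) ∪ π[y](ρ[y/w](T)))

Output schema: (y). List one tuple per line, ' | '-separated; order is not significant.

Stepwise |·|:
  U → 3
  π[y](U) → 3
  T → 6
  ρ[y/w](T) → 6
  π[y](ρ[y/w](T)) → 6
  (π[y](U) ∪ π[y](ρ[y/w](T))) → 9

== RESULT ==
y
p
p
p
q
r
r
s
s
t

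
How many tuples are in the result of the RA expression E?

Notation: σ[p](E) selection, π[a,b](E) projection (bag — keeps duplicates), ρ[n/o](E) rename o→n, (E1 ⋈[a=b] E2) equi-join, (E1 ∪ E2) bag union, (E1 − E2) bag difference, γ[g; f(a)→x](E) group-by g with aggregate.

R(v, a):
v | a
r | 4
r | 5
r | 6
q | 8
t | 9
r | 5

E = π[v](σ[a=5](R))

Per-node cardinality:
  R → 6
  σ[a=5](R) → 2
  π[v](σ[a=5](R)) → 2

|E| = 2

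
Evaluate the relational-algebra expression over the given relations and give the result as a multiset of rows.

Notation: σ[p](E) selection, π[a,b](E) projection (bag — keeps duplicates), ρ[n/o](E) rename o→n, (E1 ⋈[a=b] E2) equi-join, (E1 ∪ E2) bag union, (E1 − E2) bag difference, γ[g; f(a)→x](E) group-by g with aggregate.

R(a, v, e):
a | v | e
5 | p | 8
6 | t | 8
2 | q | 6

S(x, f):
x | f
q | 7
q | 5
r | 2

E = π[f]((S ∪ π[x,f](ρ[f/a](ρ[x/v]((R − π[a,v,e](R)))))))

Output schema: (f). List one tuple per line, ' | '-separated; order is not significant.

Subexpression sizes:
  S → 3
  R → 3
  R → 3
  π[a,v,e](R) → 3
  (R − π[a,v,e](R)) → 0
  ρ[x/v]((R − π[a,v,e](R))) → 0
  ρ[f/a](ρ[x/v]((R − π[a,v,e](R)))) → 0
  π[x,f](ρ[f/a](ρ[x/v]((R − π[a,v,e](R))))) → 0
  (S ∪ π[x,f](ρ[f/a](ρ[x/v]((R − π[a,v,e](R)))))) → 3
  π[f]((S ∪ π[x,f](ρ[f/a](ρ[x/v]((R − π[a,v,e](R))))))) → 3

== RESULT ==
f
2
5
7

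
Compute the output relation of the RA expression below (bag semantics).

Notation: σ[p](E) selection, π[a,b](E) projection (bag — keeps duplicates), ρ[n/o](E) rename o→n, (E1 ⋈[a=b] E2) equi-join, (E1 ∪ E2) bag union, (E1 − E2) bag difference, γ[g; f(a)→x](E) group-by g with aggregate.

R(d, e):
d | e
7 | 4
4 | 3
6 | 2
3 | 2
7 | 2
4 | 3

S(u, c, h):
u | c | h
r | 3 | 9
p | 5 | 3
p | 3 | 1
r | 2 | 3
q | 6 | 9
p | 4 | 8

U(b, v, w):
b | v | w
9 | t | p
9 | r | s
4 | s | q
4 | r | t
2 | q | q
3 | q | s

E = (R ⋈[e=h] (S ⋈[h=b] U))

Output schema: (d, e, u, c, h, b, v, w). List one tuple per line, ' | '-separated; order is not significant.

Subexpression sizes:
  R → 6
  S → 6
  U → 6
  (S ⋈[h=b] U) → 6
  (R ⋈[e=h] (S ⋈[h=b] U)) → 4

== RESULT ==
d | e | u | c | h | b | v | w
4 | 3 | p | 5 | 3 | 3 | q | s
4 | 3 | p | 5 | 3 | 3 | q | s
4 | 3 | r | 2 | 3 | 3 | q | s
4 | 3 | r | 2 | 3 | 3 | q | s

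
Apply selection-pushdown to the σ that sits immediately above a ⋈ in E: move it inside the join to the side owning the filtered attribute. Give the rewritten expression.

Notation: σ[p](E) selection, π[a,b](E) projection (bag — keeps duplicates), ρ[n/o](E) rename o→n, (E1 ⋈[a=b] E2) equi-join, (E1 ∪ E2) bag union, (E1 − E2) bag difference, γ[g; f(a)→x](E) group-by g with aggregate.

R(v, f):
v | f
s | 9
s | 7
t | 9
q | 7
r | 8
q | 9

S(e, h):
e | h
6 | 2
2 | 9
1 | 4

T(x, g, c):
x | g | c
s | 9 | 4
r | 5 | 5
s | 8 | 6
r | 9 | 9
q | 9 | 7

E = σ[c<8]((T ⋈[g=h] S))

σ filters on c, owned by the left side.
E' = (σ[c<8](T) ⋈[g=h] S)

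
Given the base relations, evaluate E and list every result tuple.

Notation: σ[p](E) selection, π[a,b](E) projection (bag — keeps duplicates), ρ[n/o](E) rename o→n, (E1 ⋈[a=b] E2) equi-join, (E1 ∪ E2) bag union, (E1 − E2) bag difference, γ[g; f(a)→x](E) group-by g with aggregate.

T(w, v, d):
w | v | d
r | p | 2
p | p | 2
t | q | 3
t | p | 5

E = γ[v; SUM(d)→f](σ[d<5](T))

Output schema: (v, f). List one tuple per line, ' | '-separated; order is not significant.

Stepwise |·|:
  T → 4
  σ[d<5](T) → 3
  γ[v; SUM(d)→f](σ[d<5](T)) → 2

== RESULT ==
v | f
p | 4
q | 3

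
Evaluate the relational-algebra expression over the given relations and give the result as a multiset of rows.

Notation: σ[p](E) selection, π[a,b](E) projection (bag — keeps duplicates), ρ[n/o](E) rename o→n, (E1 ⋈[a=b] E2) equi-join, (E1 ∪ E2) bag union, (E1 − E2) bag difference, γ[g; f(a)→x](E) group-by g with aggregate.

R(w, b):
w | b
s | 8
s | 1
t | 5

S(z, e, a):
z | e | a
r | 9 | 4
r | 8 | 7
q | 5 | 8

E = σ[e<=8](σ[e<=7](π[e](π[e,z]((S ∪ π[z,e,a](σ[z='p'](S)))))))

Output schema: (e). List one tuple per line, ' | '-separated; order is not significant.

Row counts bottom-up:
  S → 3
  S → 3
  σ[z='p'](S) → 0
  π[z,e,a](σ[z='p'](S)) → 0
  (S ∪ π[z,e,a](σ[z='p'](S))) → 3
  π[e,z]((S ∪ π[z,e,a](σ[z='p'](S)))) → 3
  π[e](π[e,z]((S ∪ π[z,e,a](σ[z='p'](S))))) → 3
  σ[e<=7](π[e](π[e,z]((S ∪ π[z,e,a](σ[z='p'](S)))))) → 1
  σ[e<=8](σ[e<=7](π[e](π[e,z]((S ∪ π[z,e,a](σ[z='p'](S))))))) → 1

== RESULT ==
e
5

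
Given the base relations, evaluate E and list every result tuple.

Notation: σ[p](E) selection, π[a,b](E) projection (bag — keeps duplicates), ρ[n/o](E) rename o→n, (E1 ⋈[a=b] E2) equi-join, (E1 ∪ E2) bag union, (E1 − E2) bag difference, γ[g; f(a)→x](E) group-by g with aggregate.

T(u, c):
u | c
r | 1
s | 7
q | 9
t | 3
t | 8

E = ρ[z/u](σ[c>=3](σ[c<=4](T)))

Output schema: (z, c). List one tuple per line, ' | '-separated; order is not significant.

Per-node cardinality:
  T → 5
  σ[c<=4](T) → 2
  σ[c>=3](σ[c<=4](T)) → 1
  ρ[z/u](σ[c>=3](σ[c<=4](T))) → 1

== RESULT ==
z | c
t | 3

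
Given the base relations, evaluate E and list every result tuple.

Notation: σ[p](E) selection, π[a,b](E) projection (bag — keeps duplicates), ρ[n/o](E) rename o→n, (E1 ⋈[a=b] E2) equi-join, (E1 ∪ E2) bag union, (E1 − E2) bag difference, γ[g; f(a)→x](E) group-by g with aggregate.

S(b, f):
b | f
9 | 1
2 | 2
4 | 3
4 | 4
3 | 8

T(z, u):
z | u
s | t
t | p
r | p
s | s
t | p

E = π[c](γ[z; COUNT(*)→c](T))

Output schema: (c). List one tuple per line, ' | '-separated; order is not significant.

Stepwise |·|:
  T → 5
  γ[z; COUNT(*)→c](T) → 3
  π[c](γ[z; COUNT(*)→c](T)) → 3

== RESULT ==
c
1
2
2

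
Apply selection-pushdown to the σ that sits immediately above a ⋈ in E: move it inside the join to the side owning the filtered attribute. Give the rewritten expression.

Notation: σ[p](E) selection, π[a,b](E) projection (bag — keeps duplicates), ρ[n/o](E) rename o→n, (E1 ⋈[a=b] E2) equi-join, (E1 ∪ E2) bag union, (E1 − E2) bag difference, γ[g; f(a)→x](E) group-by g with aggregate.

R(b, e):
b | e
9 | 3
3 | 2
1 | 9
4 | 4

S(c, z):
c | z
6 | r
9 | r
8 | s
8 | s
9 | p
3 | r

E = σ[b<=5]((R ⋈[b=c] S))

σ filters on b, owned by the left side.
E' = (σ[b<=5](R) ⋈[b=c] S)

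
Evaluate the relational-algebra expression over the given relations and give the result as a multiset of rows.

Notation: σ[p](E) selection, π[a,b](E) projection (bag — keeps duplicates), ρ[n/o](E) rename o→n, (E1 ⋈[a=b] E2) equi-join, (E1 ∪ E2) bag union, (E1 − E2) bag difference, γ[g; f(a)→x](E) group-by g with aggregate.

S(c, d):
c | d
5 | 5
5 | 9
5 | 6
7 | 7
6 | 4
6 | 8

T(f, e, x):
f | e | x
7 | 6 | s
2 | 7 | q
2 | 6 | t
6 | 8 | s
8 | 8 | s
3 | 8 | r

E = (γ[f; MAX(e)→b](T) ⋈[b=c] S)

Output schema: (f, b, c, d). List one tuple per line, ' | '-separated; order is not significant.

Per-node cardinality:
  T → 6
  γ[f; MAX(e)→b](T) → 5
  S → 6
  (γ[f; MAX(e)→b](T) ⋈[b=c] S) → 3

== RESULT ==
f | b | c | d
2 | 7 | 7 | 7
7 | 6 | 6 | 4
7 | 6 | 6 | 8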